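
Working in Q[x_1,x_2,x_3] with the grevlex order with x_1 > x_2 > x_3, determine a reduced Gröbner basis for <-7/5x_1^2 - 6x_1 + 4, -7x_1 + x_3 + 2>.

f_1 = -7/5x_1^2 - 6x_1 + 4, LT = x_1^2.
f_2 = -7x_1 + x_3 + 2, LT = x_1.

S(f_1,f_2): lcm = x_1^2. S = 1/7x_1x_3 + 32/7x_1 - 20/7.
  leading term x_1x_3: subtract (-1/49x_3)·f_2 from 1/7x_1x_3 + 32/7x_1 - 20/7 → 1/49x_3^2 + 32/7x_1 + 2/49x_3 - 20/7
  leading term x_3^2: no divisor's leading term divides it; move 1/49x_3^2 to the remainder.
  leading term x_1: subtract (-32/49)·f_2 from 32/7x_1 + 2/49x_3 - 20/7 → 34/49x_3 - 76/49
  leading term x_3: no divisor's leading term divides it; move 34/49x_3 to the remainder.
  leading term 1: no divisor's leading term divides it; move -76/49 to the remainder.
  remainder 1/49x_3^2 + 34/49x_3 - 76/49 ≠ 0; add g_3 = 1/49x_3^2 + 34/49x_3 - 76/49 to the basis.

The other S-polynomials (S(f_1,g_3), S(f_2,g_3)) all reduce to 0 modulo the current basis, so we have a Gröbner basis.
Inter-reduce: drop elements whose leading term is divisible by another's, tail-reduce, and make monic.

G = {x_3^2 + 34x_3 - 76, x_1 - 1/7x_3 - 2/7}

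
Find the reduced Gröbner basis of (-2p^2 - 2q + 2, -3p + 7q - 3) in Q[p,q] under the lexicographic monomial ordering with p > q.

f_1 = -2p^2 - 2q + 2, LT = p^2.
f_2 = -3p + 7q - 3, LT = p.

S(f_1,f_2): lcm = p^2. S = 7/3pq - p + q - 1.
  leading term pq: subtract (-7/9q)·f_2 from 7/3pq - p + q - 1 → -p + 49/9q^2 - 4/3q - 1
  leading term p: subtract (1/3)·f_2 from -p + 49/9q^2 - 4/3q - 1 → 49/9q^2 - 11/3q
  leading term q^2: no divisor's leading term divides it; move 49/9q^2 to the remainder.
  leading term q: no divisor's leading term divides it; move -11/3q to the remainder.
  remainder 49/9q^2 - 11/3q ≠ 0; add g_3 = 49/9q^2 - 11/3q to the basis.

The other S-polynomials (S(f_1,g_3), S(f_2,g_3)) all reduce to 0 modulo the current basis, so we have a Gröbner basis.
Inter-reduce: drop elements whose leading term is divisible by another's, tail-reduce, and make monic.

G = {p - 7/3q + 1, q^2 - 33/49q}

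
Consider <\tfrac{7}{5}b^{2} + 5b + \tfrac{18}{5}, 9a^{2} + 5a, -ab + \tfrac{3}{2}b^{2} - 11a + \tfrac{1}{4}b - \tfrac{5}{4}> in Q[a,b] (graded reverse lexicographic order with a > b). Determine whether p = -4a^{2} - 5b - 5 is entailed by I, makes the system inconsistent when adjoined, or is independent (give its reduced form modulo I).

-4a^{2} - 5b - 5 lies in I (it reduces to 0).

First compute the reduced Gröbner basis of I by Buchberger's algorithm.
f_1 = \tfrac{7}{5}b^{2} + 5b + \tfrac{18}{5}, LT = b^{2}.
f_2 = 9a^{2} + 5a, LT = a^{2}.
f_3 = -ab + \tfrac{3}{2}b^{2} - 11a + \tfrac{1}{4}b - \tfrac{5}{4}, LT = ab.

S(f_1,f_3): lcm = ab^{2}. S = \tfrac{3}{2}b^{3} - \tfrac{52}{7}ab + \tfrac{1}{4}b^{2} + \tfrac{18}{7}a - \tfrac{5}{4}b.
  leading term b^{3}: subtract (\tfrac{15}{14}b)·f_1 from \tfrac{3}{2}b^{3} - \tfrac{52}{7}ab + \tfrac{1}{4}b^{2} + \tfrac{18}{7}a - \tfrac{5}{4}b → -\tfrac{52}{7}ab - \tfrac{143}{28}b^{2} + \tfrac{18}{7}a - \tfrac{143}{28}b
  leading term ab: subtract (\tfrac{52}{7})·f_3 from -\tfrac{52}{7}ab - \tfrac{143}{28}b^{2} + \tfrac{18}{7}a - \tfrac{143}{28}b → -\tfrac{65}{4}b^{2} + \tfrac{590}{7}a - \tfrac{195}{28}b + \tfrac{65}{7}
  leading term b^{2}: subtract (-\tfrac{325}{28})·f_1 from -\tfrac{65}{4}b^{2} + \tfrac{590}{7}a - \tfrac{195}{28}b + \tfrac{65}{7} → \tfrac{590}{7}a + \tfrac{715}{14}b + \tfrac{715}{14}
  leading term a: no divisor's leading term divides it; move \tfrac{590}{7}a to the remainder.
  leading term b: no divisor's leading term divides it; move \tfrac{715}{14}b to the remainder.
  leading term 1: no divisor's leading term divides it; move \tfrac{715}{14} to the remainder.
  remainder \tfrac{590}{7}a + \tfrac{715}{14}b + \tfrac{715}{14} ≠ 0; add h_4 = \tfrac{590}{7}a + \tfrac{715}{14}b + \tfrac{715}{14} to the basis.

S(f_2,f_3): lcm = a^{2}b. S = \tfrac{3}{2}ab^{2} - 11a^{2} + \tfrac{29}{36}ab - \tfrac{5}{4}a.
  leading term ab^{2}: subtract (\tfrac{15}{14}a)·f_1 from \tfrac{3}{2}ab^{2} - 11a^{2} + \tfrac{29}{36}ab - \tfrac{5}{4}a → -11a^{2} - \tfrac{1147}{252}ab - \tfrac{143}{28}a
  leading term a^{2}: subtract (-\tfrac{11}{9})·f_2 from -11a^{2} - \tfrac{1147}{252}ab - \tfrac{143}{28}a → -\tfrac{1147}{252}ab + \tfrac{253}{252}a
  leading term ab: subtract (\tfrac{1147}{252})·f_3 from -\tfrac{1147}{252}ab + \tfrac{253}{252}a → -\tfrac{1147}{168}b^{2} + \tfrac{715}{14}a - \tfrac{1147}{1008}b + \tfrac{5735}{1008}
  leading term b^{2}: subtract (-\tfrac{5735}{1176})·f_1 from -\tfrac{1147}{168}b^{2} + \tfrac{715}{14}a - \tfrac{1147}{1008}b + \tfrac{5735}{1008} → \tfrac{715}{14}a + \tfrac{164021}{7056}b + \tfrac{164021}{7056}
  leading term a: subtract (\tfrac{143}{236})·h_4 from \tfrac{715}{14}a + \tfrac{164021}{7056}b + \tfrac{164021}{7056} → -\tfrac{3205631}{416304}b - \tfrac{3205631}{416304}
  leading term b: no divisor's leading term divides it; move -\tfrac{3205631}{416304}b to the remainder.
  leading term 1: no divisor's leading term divides it; move -\tfrac{3205631}{416304} to the remainder.
  remainder -\tfrac{3205631}{416304}b - \tfrac{3205631}{416304} ≠ 0; add h_5 = -\tfrac{3205631}{416304}b - \tfrac{3205631}{416304} to the basis.

The other S-polynomials (S(f_1,f_2), S(f_1,h_4), S(f_2,h_4), S(f_3,h_4), S(f_1,h_5), S(f_2,h_5), S(f_3,h_5), S(h_4,h_5)) all reduce to 0 modulo the current basis, so we have a Gröbner basis.
Inter-reduce: drop elements whose leading term is divisible by another's, tail-reduce, and make monic.
Reduced Gröbner basis: {a, b + 1}.
Label its elements g_1 = a, g_2 = b + 1.

Reduce p = -4a^{2} - 5b - 5 modulo G:
  leading term a^{2}: subtract (-4a)·g_1 from -4a^{2} - 5b - 5 → -5b - 5
  leading term b: subtract (-5)·g_2 from -5b - 5 → 0
  normal form = 0.
Since the normal form is 0, p ∈ I.

Ideal membership is decidable via reduction modulo a Gröbner basis.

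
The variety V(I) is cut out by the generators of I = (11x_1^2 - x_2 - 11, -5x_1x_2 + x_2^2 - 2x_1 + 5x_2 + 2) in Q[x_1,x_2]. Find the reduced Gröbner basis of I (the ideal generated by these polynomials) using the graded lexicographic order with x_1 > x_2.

f_1 = 11x_1^2 - x_2 - 11, LT = x_1^2.
f_2 = -5x_1x_2 + x_2^2 - 2x_1 + 5x_2 + 2, LT = x_1x_2.

S(f_1,f_2): lcm = x_1^2x_2. S = 1/5x_1x_2^2 - 2/5x_1^2 + x_1x_2 - 1/11x_2^2 + 2/5x_1 - x_2.
  leading term x_1x_2^2: subtract (-1/25x_2)·f_2 from 1/5x_1x_2^2 - 2/5x_1^2 + x_1x_2 - 1/11x_2^2 + 2/5x_1 - x_2 → 1/25x_2^3 - 2/5x_1^2 + 23/25x_1x_2 + 6/55x_2^2 + 2/5x_1 - 23/25x_2
  leading term x_2^3: no divisor's leading term divides it; move 1/25x_2^3 to the remainder.
  leading term x_1^2: subtract (-2/55)·f_1 from -2/5x_1^2 + 23/25x_1x_2 + 6/55x_2^2 + 2/5x_1 - 23/25x_2 → 23/25x_1x_2 + 6/55x_2^2 + 2/5x_1 - 263/275x_2 - 2/5
  leading term x_1x_2: subtract (-23/125)·f_2 from 23/25x_1x_2 + 6/55x_2^2 + 2/5x_1 - 263/275x_2 - 2/5 → 403/1375x_2^2 + 4/125x_1 - 2/55x_2 - 4/125
  leading term x_2^2: no divisor's leading term divides it; move 403/1375x_2^2 to the remainder.
  leading term x_1: no divisor's leading term divides it; move 4/125x_1 to the remainder.
  leading term x_2: no divisor's leading term divides it; move -2/55x_2 to the remainder.
  leading term 1: no divisor's leading term divides it; move -4/125 to the remainder.
  remainder 1/25x_2^3 + 403/1375x_2^2 + 4/125x_1 - 2/55x_2 - 4/125 ≠ 0; add g_3 = 1/25x_2^3 + 403/1375x_2^2 + 4/125x_1 - 2/55x_2 - 4/125 to the basis.

The other S-polynomials (S(f_1,g_3), S(f_2,g_3)) all reduce to 0 modulo the current basis, so we have a Gröbner basis.

G = {x_2^3 + 403/55x_2^2 + 4/5x_1 - 10/11x_2 - 4/5, x_1^2 - 1/11x_2 - 1, x_1x_2 - 1/5x_2^2 + 2/5x_1 - x_2 - 2/5}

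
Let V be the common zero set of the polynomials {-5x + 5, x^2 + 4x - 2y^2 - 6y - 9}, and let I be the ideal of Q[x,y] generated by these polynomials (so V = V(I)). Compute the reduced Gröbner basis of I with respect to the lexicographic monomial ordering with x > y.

f_1 = -5x + 5, LT = x.
f_2 = x^2 + 4x - 2y^2 - 6y - 9, LT = x^2.

S(f_1,f_2): lcm = x^2. S = -5x + 2y^2 + 6y + 9.
  leading term x: subtract (1)·f_1 from -5x + 2y^2 + 6y + 9 → 2y^2 + 6y + 4
  leading term y^2: no divisor's leading term divides it; move 2y^2 to the remainder.
  leading term y: no divisor's leading term divides it; move 6y to the remainder.
  leading term 1: no divisor's leading term divides it; move 4 to the remainder.
  remainder 2y^2 + 6y + 4 ≠ 0; add g_3 = 2y^2 + 6y + 4 to the basis.

S(f_1,g_3): leading monomials are coprime, so the S-polynomial reduces to 0 (Buchberger's first criterion).
S(f_2,g_3): leading monomials are coprime, so the S-polynomial reduces to 0 (Buchberger's first criterion).
Every S-polynomial of the final basis reduces to 0, so we have a Gröbner basis.
Inter-reduce: drop elements whose leading term is divisible by another's, tail-reduce, and make monic.

G = {x - 1, y^2 + 3y + 2}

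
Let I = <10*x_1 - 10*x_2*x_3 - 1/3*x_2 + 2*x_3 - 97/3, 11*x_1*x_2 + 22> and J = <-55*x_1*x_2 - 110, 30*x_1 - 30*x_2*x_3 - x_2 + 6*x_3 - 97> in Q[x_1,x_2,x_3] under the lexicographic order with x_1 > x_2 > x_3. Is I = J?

Yes, the ideals are equal.

Since reduced Gröbner bases are canonical representatives of ideals under a given ordering, it suffices to compute and compare them.
Buchberger on the first generating set:
f_1 = 10*x_1 - 10*x_2*x_3 - 1/3*x_2 + 2*x_3 - 97/3, LT = x_1.
f_2 = 11*x_1*x_2 + 22, LT = x_1*x_2.

S(f_1,f_2): lcm = x_1*x_2. S = -x_2**2*x_3 - 1/30*x_2**2 + 1/5*x_2*x_3 - 97/30*x_2 - 2.
  leading term x_2**2*x_3: no divisor's leading term divides it; move -x_2**2*x_3 to the remainder.
  leading term x_2**2: no divisor's leading term divides it; move -1/30*x_2**2 to the remainder.
  leading term x_2*x_3: no divisor's leading term divides it; move 1/5*x_2*x_3 to the remainder.
  leading term x_2: no divisor's leading term divides it; move -97/30*x_2 to the remainder.
  leading term 1: no divisor's leading term divides it; move -2 to the remainder.
  remainder -x_2**2*x_3 - 1/30*x_2**2 + 1/5*x_2*x_3 - 97/30*x_2 - 2 ≠ 0; add g_3 = -x_2**2*x_3 - 1/30*x_2**2 + 1/5*x_2*x_3 - 97/30*x_2 - 2 to the basis.

The other S-polynomials (S(f_1,g_3), S(f_2,g_3)) all reduce to 0 modulo the current basis, so we have a Gröbner basis.
Inter-reduce: drop elements whose leading term is divisible by another's, tail-reduce, and make monic.
Reduced Gröbner basis: {x_1 - x_2*x_3 - 1/30*x_2 + 1/5*x_3 - 97/30, x_2**2*x_3 + 1/30*x_2**2 - 1/5*x_2*x_3 + 97/30*x_2 + 2}.

Buchberger on the second generating set:
h_1 = -55*x_1*x_2 - 110, LT = x_1*x_2.
h_2 = 30*x_1 - 30*x_2*x_3 - x_2 + 6*x_3 - 97, LT = x_1.

S(h_1,h_2): lcm = x_1*x_2. S = x_2**2*x_3 + 1/30*x_2**2 - 1/5*x_2*x_3 + 97/30*x_2 + 2.
  leading term x_2**2*x_3: no divisor's leading term divides it; move x_2**2*x_3 to the remainder.
  leading term x_2**2: no divisor's leading term divides it; move 1/30*x_2**2 to the remainder.
  leading term x_2*x_3: no divisor's leading term divides it; move -1/5*x_2*x_3 to the remainder.
  leading term x_2: no divisor's leading term divides it; move 97/30*x_2 to the remainder.
  leading term 1: no divisor's leading term divides it; move 2 to the remainder.
  remainder x_2**2*x_3 + 1/30*x_2**2 - 1/5*x_2*x_3 + 97/30*x_2 + 2 ≠ 0; add k_3 = x_2**2*x_3 + 1/30*x_2**2 - 1/5*x_2*x_3 + 97/30*x_2 + 2 to the basis.

The other S-polynomials (S(h_1,k_3), S(h_2,k_3)) all reduce to 0 modulo the current basis, so we have a Gröbner basis.
Inter-reduce: drop elements whose leading term is divisible by another's, tail-reduce, and make monic.
Reduced Gröbner basis: {x_1 - x_2*x_3 - 1/30*x_2 + 1/5*x_3 - 97/30, x_2**2*x_3 + 1/30*x_2**2 - 1/5*x_2*x_3 + 97/30*x_2 + 2}.

These coincide, so the ideals are equal.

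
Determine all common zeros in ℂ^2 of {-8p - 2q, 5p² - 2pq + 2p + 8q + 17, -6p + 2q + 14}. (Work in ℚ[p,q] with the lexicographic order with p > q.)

Compute a lex Gröbner basis by Buchberger's algorithm.
f_1 = -8p - 2q, LT = p.
f_2 = 5p² - 2pq + 2p + 8q + 17, LT = p².
f_3 = -6p + 2q + 14, LT = p.

S(f_1,f_2): lcm = p². S = 13/20pq - ⅖p - 8/5q - 17/5.
  reduce S modulo (f_1, f_2, f_3):
  remainder -13/80q² - 3/2q - 17/5 ≠ 0; add h_4 = -13/80q² - 3/2q - 17/5 to the basis.

S(f_1,f_3): lcm = p. S = 7/12q + 7/3.
  reduce S modulo (f_1, f_2, f_3, h_4):
  remainder 7/12q + 7/3 ≠ 0; add h_5 = 7/12q + 7/3 to the basis.

The other S-polynomials (S(f_2,f_3), S(f_1,h_4), S(f_2,h_4), S(f_3,h_4), S(f_1,h_5), S(f_2,h_5), S(f_3,h_5), S(h_4,h_5)) all reduce to 0 modulo the current basis, so we have a Gröbner basis.
Inter-reduce: drop elements whose leading term is divisible by another's, tail-reduce, and make monic.
Reduced Gröbner basis: {p - 1, q + 4}.

The lex basis is triangular: the last element involves only q. Solving q + 4 = 0 gives q ∈ {-4}; substituting each value into the earlier elements determines the remaining variables.
  q = -4: the earlier basis element becomes p - 1 = 0, giving p = 1 — point (1, -4).

{(1, -4)}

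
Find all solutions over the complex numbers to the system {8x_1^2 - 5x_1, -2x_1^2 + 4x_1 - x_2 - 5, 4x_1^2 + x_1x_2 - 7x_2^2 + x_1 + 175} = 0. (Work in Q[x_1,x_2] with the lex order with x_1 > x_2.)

Compute a lex Gröbner basis by Buchberger's algorithm.
f_1 = 8x_1^2 - 5x_1, LT = x_1^2.
f_2 = -2x_1^2 + 4x_1 - x_2 - 5, LT = x_1^2.
f_3 = 4x_1^2 + x_1x_2 + x_1 - 7x_2^2 + 175, LT = x_1^2.

S(f_1,f_2): lcm = x_1^2. S = 11/8x_1 - 1/2x_2 - 5/2.
  reduce S modulo (f_1, f_2, f_3):
  remainder 11/8x_1 - 1/2x_2 - 5/2 ≠ 0; add h_4 = 11/8x_1 - 1/2x_2 - 5/2 to the basis.

S(f_1,f_3): lcm = x_1^2. S = -1/4x_1x_2 - 7/8x_1 + 7/4x_2^2 - 175/4.
  reduce S modulo (f_1, f_2, f_3, h_4):
  remainder 73/44x_2^2 - 17/22x_2 - 1995/44 ≠ 0; add h_5 = 73/44x_2^2 - 17/22x_2 - 1995/44 to the basis.

S(f_1,h_4): lcm = x_1^2. S = 4/11x_1x_2 + 105/88x_1.
  reduce S modulo (f_1, f_2, f_3, h_4, h_5):
  remainder 20433/17666x_2 + 102165/17666 ≠ 0; add h_6 = 20433/17666x_2 + 102165/17666 to the basis.

The other S-polynomials (S(f_2,f_3), S(f_2,h_4), S(f_3,h_4), S(f_1,h_5), S(f_2,h_5), S(f_3,h_5), S(h_4,h_5), S(f_1,h_6), S(f_2,h_6), S(f_3,h_6), S(h_4,h_6), S(h_5,h_6)) all reduce to 0 modulo the current basis, so we have a Gröbner basis.
Inter-reduce: drop elements whose leading term is divisible by another's, tail-reduce, and make monic.
Reduced Gröbner basis: {x_1, x_2 + 5}.

A lex Gröbner basis eliminates variables successively. Here x_2 + 5 depends only on x_2, with roots {-5}; lifting each root through the earlier basis elements recovers the full solutions.
  x_2 = -5: the earlier basis element becomes x_1 = 0, giving x_1 = 0 — point (0, -5).

{(0, -5)}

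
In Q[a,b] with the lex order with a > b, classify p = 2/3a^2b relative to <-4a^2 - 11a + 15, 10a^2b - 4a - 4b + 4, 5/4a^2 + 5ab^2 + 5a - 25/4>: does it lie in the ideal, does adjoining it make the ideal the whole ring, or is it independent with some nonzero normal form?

2/3a^2b lies in I (it reduces to 0).

First compute the reduced Gröbner basis of I by Buchberger's algorithm.
f_1 = -4a^2 - 11a + 15, LT = a^2.
f_2 = 10a^2b - 4a - 4b + 4, LT = a^2b.
f_3 = 5/4a^2 + 5ab^2 + 5a - 25/4, LT = a^2.

S(f_1,f_2): lcm = a^2b. S = 11/4ab + 2/5a - 67/20b - 2/5.
  reduce S modulo (f_1, f_2, f_3):
  remainder 11/4ab + 2/5a - 67/20b - 2/5 ≠ 0; add h_4 = 11/4ab + 2/5a - 67/20b - 2/5 to the basis.

S(f_1,f_3): lcm = a^2. S = -4ab^2 - 5/4a + 5/4.
  reduce S modulo (f_1, f_2, f_3, h_4):
  remainder -16149/12100a - 268/55b^2 + 384/3025b + 16149/12100 ≠ 0; add h_5 = -16149/12100a - 268/55b^2 + 384/3025b + 16149/12100 to the basis.

S(f_2,f_3): lcm = a^2b. S = -4ab^3 - 4ab - 2/5a + 23/5b + 2/5.
  reduce S modulo (f_1, f_2, f_3, h_4, h_5):
  remainder -268/55b^3 - 32/55b^2 - 3/11b ≠ 0; add h_6 = -268/55b^3 - 32/55b^2 - 3/11b to the basis.

S(f_1,h_4): lcm = a^2b. S = -8/55a^2 + 873/220ab + 8/55a - 15/4b.
  reduce S modulo (f_1, f_2, f_3, h_4, h_5, h_6):
  remainder 34304/296065b^2 + 320031/296065b ≠ 0; add h_7 = 34304/296065b^2 + 320031/296065b to the basis.

S(f_1,h_5): lcm = a^2. S = -58960/16149ab^2 + 512/5383ab + 15/4a - 15/4.
  reduce S modulo (f_1, f_2, f_3, h_4, h_5, h_6, h_7):
  remainder 344579675/2067072b ≠ 0; add h_8 = 344579675/2067072b to the basis.

The other S-polynomials (S(f_2,h_4), S(f_3,h_4), S(f_2,h_5), S(f_3,h_5), S(h_4,h_5), S(f_1,h_6), S(f_2,h_6), S(f_3,h_6), S(h_4,h_6), S(h_5,h_6), S(f_1,h_7), S(f_2,h_7), S(f_3,h_7), S(h_4,h_7), S(h_5,h_7), S(h_6,h_7), S(f_1,h_8), S(f_2,h_8), S(f_3,h_8), S(h_4,h_8), S(h_5,h_8), S(h_6,h_8), S(h_7,h_8)) all reduce to 0 modulo the current basis, so we have a Gröbner basis.
Inter-reduce: drop elements whose leading term is divisible by another's, tail-reduce, and make monic.
Reduced Gröbner basis: {a - 1, b}.
Label its elements g_1 = a - 1, g_2 = b.

Reduce p = 2/3a^2b modulo G:
  leading term a^2b: subtract (2/3ab)·g_1 from 2/3a^2b → 2/3ab
  leading term ab: subtract (2/3b)·g_1 from 2/3ab → 2/3b
  leading term b: subtract (2/3)·g_2 from 2/3b → 0
  normal form = 0.
Since the normal form is 0, p ∈ I.

The remainder on division by a Gröbner basis is unique — it is the normal form.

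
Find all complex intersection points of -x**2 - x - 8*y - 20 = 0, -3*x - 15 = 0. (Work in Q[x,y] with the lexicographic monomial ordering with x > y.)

Compute a lex Gröbner basis by Buchberger's algorithm.
f_1 = -x**2 - x - 8*y - 20, LT = x**2.
f_2 = -3*x - 15, LT = x.

S(f_1,f_2): lcm = x**2. S = -4*x + 8*y + 20.
  leading term x: subtract (4/3)·f_2 from -4*x + 8*y + 20 → 8*y + 40
  leading term y: no divisor's leading term divides it; move 8*y to the remainder.
  leading term 1: no divisor's leading term divides it; move 40 to the remainder.
  remainder 8*y + 40 ≠ 0; add h_3 = 8*y + 40 to the basis.

The other S-polynomials (S(f_1,h_3), S(f_2,h_3)) all reduce to 0 modulo the current basis, so we have a Gröbner basis.
Inter-reduce: drop elements whose leading term is divisible by another's, tail-reduce, and make monic.
Reduced Gröbner basis: {x + 5, y + 5}.

A lex Gröbner basis eliminates variables successively. Here y + 5 depends only on y, with roots {-5}; lifting each root through the earlier basis elements recovers the full solutions.
  y = -5: the earlier basis element becomes x + 5 = 0, giving x = -5 — point (-5, -5).

{(-5, -5)}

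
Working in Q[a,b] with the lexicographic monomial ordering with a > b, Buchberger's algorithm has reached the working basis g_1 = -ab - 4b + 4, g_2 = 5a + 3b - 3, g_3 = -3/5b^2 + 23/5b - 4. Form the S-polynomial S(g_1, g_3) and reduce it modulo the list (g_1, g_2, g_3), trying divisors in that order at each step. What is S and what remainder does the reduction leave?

lcm(LM(g_1), LM(g_3)) = ab^2.
S = (lcm/LT(g_1))·g_1 − (lcm/LT(g_3))·g_3 = 23/3ab - 20/3a + 4b^2 - 4b.
Reduce S modulo (g_1, g_2, g_3) in that order:
  leading term ab: subtract (-23/3)·g_1 from 23/3ab - 20/3a + 4b^2 - 4b → -20/3a + 4b^2 - 104/3b + 92/3
  leading term a: subtract (-4/3)·g_2 from -20/3a + 4b^2 - 104/3b + 92/3 → 4b^2 - 92/3b + 80/3
  leading term b^2: subtract (-20/3)·g_3 from 4b^2 - 92/3b + 80/3 → 0
The remainder is 0, so this S-polynomial contributes no new basis element.

S(g_1, g_3) = 23/3ab - 20/3a + 4b^2 - 4b; remainder on division = 0.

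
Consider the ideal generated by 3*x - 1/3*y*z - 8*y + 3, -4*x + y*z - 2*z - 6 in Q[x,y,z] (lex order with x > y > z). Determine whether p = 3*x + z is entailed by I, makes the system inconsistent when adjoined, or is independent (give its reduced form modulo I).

First compute the reduced Gröbner basis of I by Buchberger's algorithm.
f_1 = 3*x - 1/3*y*z - 8*y + 3, LT = x.
f_2 = -4*x + y*z - 2*z - 6, LT = x.

S(f_1,f_2): lcm = x. S = 5/36*y*z - 8/3*y - 1/2*z - 1/2.
  reduce S modulo (f_1, f_2):
  remainder 5/36*y*z - 8/3*y - 1/2*z - 1/2 ≠ 0; add h_3 = 5/36*y*z - 8/3*y - 1/2*z - 1/2 to the basis.

The other S-polynomials (S(f_1,h_3), S(f_2,h_3)) all reduce to 0 modulo the current basis, so we have a Gröbner basis.
Inter-reduce: drop elements whose leading term is divisible by another's, tail-reduce, and make monic.
Reduced Gröbner basis: {x - 24/5*y - 2/5*z + 3/5, y*z - 96/5*y - 18/5*z - 18/5}.
Label its elements g_1 = x - 24/5*y - 2/5*z + 3/5, g_2 = y*z - 96/5*y - 18/5*z - 18/5.

Reduce p = 3*x + z modulo G:
  leading term x: subtract (3)·g_1 from 3*x + z → 72/5*y + 11/5*z - 9/5
  leading term y: no divisor's leading term divides it; move 72/5*y to the remainder.
  leading term z: no divisor's leading term divides it; move 11/5*z to the remainder.
  leading term 1: no divisor's leading term divides it; move -9/5 to the remainder.
  normal form = 72/5*y + 11/5*z - 9/5.
The normal form is nonzero, so p ∉ I. Since p minus its normal form lies in I, I + (p) = I + (r) where r = 72/5*y + 11/5*z - 9/5; decide whether this ideal is the whole ring.
Run Buchberger on G together with r (pairs among the g_i already reduce to 0 since G is a Gröbner basis):
g_1 = x - 24/5*y - 2/5*z + 3/5, LT = x.
g_2 = y*z - 96/5*y - 18/5*z - 18/5, LT = y*z.
r = 72/5*y + 11/5*z - 9/5, LT = y.

S(g_2,r): lcm = y*z. S = -96/5*y - 11/72*z**2 - 139/40*z - 18/5.
  reduce S modulo (g_1, g_2, r):
  remainder -11/72*z**2 - 13/24*z - 6 ≠ 0; add m_4 = -11/72*z**2 - 13/24*z - 6 to the basis.

The other S-polynomials (S(g_1,g_2), S(g_1,r), S(g_1,m_4), S(g_2,m_4), S(r,m_4)) all reduce to 0 modulo the current basis, so we have a Gröbner basis.
Inter-reduce: drop elements whose leading term is divisible by another's, tail-reduce, and make monic.
Reduced Gröbner basis: {x + 1/3*z, y + 11/72*z - 1/8, z**2 + 39/11*z + 432/11}.
The reduced Gröbner basis of I + (p) is {x + 1/3*z, y + 11/72*z - 1/8, z**2 + 39/11*z + 432/11} ≠ {1}, a proper ideal, so the enlarged system stays consistent: p is independent of I, with normal form 72/5*y + 11/5*z - 9/5.

The remainder on division by a Gröbner basis is unique — it is the normal form.

3*x + z is independent of I; its normal form modulo I is 72/5*y + 11/5*z - 9/5.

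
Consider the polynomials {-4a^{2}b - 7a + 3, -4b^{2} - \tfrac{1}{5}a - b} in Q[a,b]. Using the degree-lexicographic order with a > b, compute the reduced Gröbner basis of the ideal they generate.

G = {a^{3} - 35ab - \tfrac{35}{4}a + 15b + \tfrac{15}{4}, a^{2}b + \tfrac{7}{4}a - \tfrac{3}{4}, b^{2} + \tfrac{1}{20}a + \tfrac{1}{4}b}

f_1 = -4a^{2}b - 7a + 3, LT = a^{2}b.
f_2 = -4b^{2} - \tfrac{1}{5}a - b, LT = b^{2}.

S(f_1,f_2): lcm = a^{2}b^{2}. S = -\tfrac{1}{20}a^{3} - \tfrac{1}{4}a^{2}b + \tfrac{7}{4}ab - \tfrac{3}{4}b.
  leading term a^{3}: no divisor's leading term divides it; move -\tfrac{1}{20}a^{3} to the remainder.
  leading term a^{2}b: subtract (\tfrac{1}{16})·f_1 from -\tfrac{1}{4}a^{2}b + \tfrac{7}{4}ab - \tfrac{3}{4}b → \tfrac{7}{4}ab + \tfrac{7}{16}a - \tfrac{3}{4}b - \tfrac{3}{16}
  leading term ab: no divisor's leading term divides it; move \tfrac{7}{4}ab to the remainder.
  leading term a: no divisor's leading term divides it; move \tfrac{7}{16}a to the remainder.
  leading term b: no divisor's leading term divides it; move -\tfrac{3}{4}b to the remainder.
  leading term 1: no divisor's leading term divides it; move -\tfrac{3}{16} to the remainder.
  remainder -\tfrac{1}{20}a^{3} + \tfrac{7}{4}ab + \tfrac{7}{16}a - \tfrac{3}{4}b - \tfrac{3}{16} ≠ 0; add g_3 = -\tfrac{1}{20}a^{3} + \tfrac{7}{4}ab + \tfrac{7}{16}a - \tfrac{3}{4}b - \tfrac{3}{16} to the basis.

The other S-polynomials (S(f_1,g_3), S(f_2,g_3)) all reduce to 0 modulo the current basis, so we have a Gröbner basis.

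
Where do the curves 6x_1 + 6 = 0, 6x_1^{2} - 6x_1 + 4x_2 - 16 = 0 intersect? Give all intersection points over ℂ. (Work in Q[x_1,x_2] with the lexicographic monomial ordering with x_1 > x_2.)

Compute a lex Gröbner basis by Buchberger's algorithm.
f_1 = 6x_1 + 6, LT = x_1.
f_2 = 6x_1^{2} - 6x_1 + 4x_2 - 16, LT = x_1^{2}.

S(f_1,f_2): lcm = x_1^{2}. S = 2x_1 - \tfrac{2}{3}x_2 + \tfrac{8}{3}.
  leading term x_1: subtract (\tfrac{1}{3})·f_1 from 2x_1 - \tfrac{2}{3}x_2 + \tfrac{8}{3} → -\tfrac{2}{3}x_2 + \tfrac{2}{3}
  leading term x_2: no divisor's leading term divides it; move -\tfrac{2}{3}x_2 to the remainder.
  leading term 1: no divisor's leading term divides it; move \tfrac{2}{3} to the remainder.
  remainder -\tfrac{2}{3}x_2 + \tfrac{2}{3} ≠ 0; add h_3 = -\tfrac{2}{3}x_2 + \tfrac{2}{3} to the basis.

The other S-polynomials (S(f_1,h_3), S(f_2,h_3)) all reduce to 0 modulo the current basis, so we have a Gröbner basis.
Inter-reduce: drop elements whose leading term is divisible by another's, tail-reduce, and make monic.
Reduced Gröbner basis: {x_1 + 1, x_2 - 1}.

The lex basis is triangular: the last element involves only x_2. Solving x_2 - 1 = 0 gives x_2 ∈ {1}; substituting each value into the earlier elements determines the remaining variables.
  x_2 = 1: the earlier basis element becomes x_1 + 1 = 0, giving x_1 = -1 — point (-1, 1).

{(-1, 1)}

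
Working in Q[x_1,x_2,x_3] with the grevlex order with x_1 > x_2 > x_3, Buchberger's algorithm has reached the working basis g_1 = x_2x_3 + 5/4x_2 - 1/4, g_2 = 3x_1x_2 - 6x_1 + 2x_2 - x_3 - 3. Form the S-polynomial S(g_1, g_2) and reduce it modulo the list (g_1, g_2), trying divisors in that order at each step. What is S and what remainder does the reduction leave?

lcm(LM(g_1), LM(g_2)) = x_1x_2x_3.
S = (lcm/LT(g_1))·g_1 − (lcm/LT(g_2))·g_2 = 5/4x_1x_2 + 2x_1x_3 - 2/3x_2x_3 + 1/3x_3^2 - 1/4x_1 + x_3.
Reduce S modulo (g_1, g_2) in that order:
  leading term x_1x_2: subtract (5/12)·g_2 from 5/4x_1x_2 + 2x_1x_3 - 2/3x_2x_3 + 1/3x_3^2 - 1/4x_1 + x_3 → 2x_1x_3 - 2/3x_2x_3 + 1/3x_3^2 + 9/4x_1 - 5/6x_2 + 17/12x_3 + 5/4
  leading term x_1x_3: no divisor's leading term divides it; move 2x_1x_3 to the remainder.
  leading term x_2x_3: subtract (-2/3)·g_1 from -2/3x_2x_3 + 1/3x_3^2 + 9/4x_1 - 5/6x_2 + 17/12x_3 + 5/4 → 1/3x_3^2 + 9/4x_1 + 17/12x_3 + 13/12
  leading term x_3^2: no divisor's leading term divides it; move 1/3x_3^2 to the remainder.
  leading term x_1: no divisor's leading term divides it; move 9/4x_1 to the remainder.
  leading term x_3: no divisor's leading term divides it; move 17/12x_3 to the remainder.
  leading term 1: no divisor's leading term divides it; move 13/12 to the remainder.
The remainder 2x_1x_3 + 1/3x_3^2 + 9/4x_1 + 17/12x_3 + 13/12 is nonzero, so it would be added as the next basis element.

S(g_1, g_2) = 5/4x_1x_2 + 2x_1x_3 - 2/3x_2x_3 + 1/3x_3^2 - 1/4x_1 + x_3; remainder on division = 2x_1x_3 + 1/3x_3^2 + 9/4x_1 + 17/12x_3 + 13/12.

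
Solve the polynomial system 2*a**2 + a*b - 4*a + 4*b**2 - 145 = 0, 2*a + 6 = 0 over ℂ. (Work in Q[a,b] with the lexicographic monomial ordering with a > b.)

{(-3, -5), (-3, 23/4)}

Compute a lex Gröbner basis by Buchberger's algorithm.
f_1 = 2*a**2 + a*b - 4*a + 4*b**2 - 145, LT = a**2.
f_2 = 2*a + 6, LT = a.

S(f_1,f_2): lcm = a**2. S = 1/2*a*b - 5*a + 2*b**2 - 145/2.
  reduce S modulo (f_1, f_2):
  remainder 2*b**2 - 3/2*b - 115/2 ≠ 0; add h_3 = 2*b**2 - 3/2*b - 115/2 to the basis.

The other S-polynomials (S(f_1,h_3), S(f_2,h_3)) all reduce to 0 modulo the current basis, so we have a Gröbner basis.
Inter-reduce: drop elements whose leading term is divisible by another's, tail-reduce, and make monic.
Reduced Gröbner basis: {a + 3, b**2 - 3/4*b - 115/4}.

Since the basis is lex-ordered, b**2 - 3/4*b - 115/4 is univariate in b. Its roots are {-5, 23/4}. Back-substituting each root into the other basis elements fixes the other coordinates.
  b = -5: the earlier basis element becomes a + 3 = 0, giving a = -3 — point (-3, -5).
  b = 23/4: the earlier basis element becomes a + 3 = 0, giving a = -3 — point (-3, 23/4).
A lex Gröbner basis triangularizes the system, enabling back-substitution.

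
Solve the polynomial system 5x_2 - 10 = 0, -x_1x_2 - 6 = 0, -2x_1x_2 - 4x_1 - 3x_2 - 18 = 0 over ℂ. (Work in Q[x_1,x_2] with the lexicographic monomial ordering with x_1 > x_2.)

{(-3, 2)}

Compute a lex Gröbner basis by Buchberger's algorithm.
f_1 = 5x_2 - 10, LT = x_2.
f_2 = -x_1x_2 - 6, LT = x_1x_2.
f_3 = -2x_1x_2 - 4x_1 - 3x_2 - 18, LT = x_1x_2.

S(f_1,f_2): lcm = x_1x_2. S = -2x_1 - 6.
  leading term x_1: no divisor's leading term divides it; move -2x_1 to the remainder.
  leading term 1: no divisor's leading term divides it; move -6 to the remainder.
  remainder -2x_1 - 6 ≠ 0; add h_4 = -2x_1 - 6 to the basis.

The other S-polynomials (S(f_1,f_3), S(f_2,f_3), S(f_1,h_4), S(f_2,h_4), S(f_3,h_4)) all reduce to 0 modulo the current basis, so we have a Gröbner basis.
Inter-reduce: drop elements whose leading term is divisible by another's, tail-reduce, and make monic.
Reduced Gröbner basis: {x_1 + 3, x_2 - 2}.

Elimination: the polynomial x_2 - 2 lies in the elimination ideal for x_2, so x_2 ∈ {2}. For each such x_2, the remaining basis elements (now univariate) give the rest of the solution.
  x_2 = 2: the earlier basis element becomes x_1 + 3 = 0, giving x_1 = -3 — point (-3, 2).
Substituting each solution back into the original system confirms all equations vanish.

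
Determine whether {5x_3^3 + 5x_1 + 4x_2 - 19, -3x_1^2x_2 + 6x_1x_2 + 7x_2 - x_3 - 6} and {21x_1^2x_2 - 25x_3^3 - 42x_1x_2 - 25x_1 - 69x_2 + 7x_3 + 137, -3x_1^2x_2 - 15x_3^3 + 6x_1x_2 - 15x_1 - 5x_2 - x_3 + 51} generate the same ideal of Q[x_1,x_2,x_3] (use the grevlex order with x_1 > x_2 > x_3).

Yes, the ideals are equal.

Two ideals are equal iff their reduced Gröbner bases coincide (the reduced basis is unique for a fixed ordering).
Buchberger on the first generating set:
f_1 = 5x_3^3 + 5x_1 + 4x_2 - 19, LT = x_3^3.
f_2 = -3x_1^2x_2 + 6x_1x_2 + 7x_2 - x_3 - 6, LT = x_1^2x_2.

The S-polynomials (S(f_1,f_2)) all reduce to 0 modulo the current basis, so we have a Gröbner basis.
Inter-reduce: drop elements whose leading term is divisible by another's, tail-reduce, and make monic.
Reduced Gröbner basis: {x_1^2x_2 - 2x_1x_2 - 7/3x_2 + 1/3x_3 + 2, x_3^3 + x_1 + 4/5x_2 - 19/5}.

Buchberger on the second generating set:
h_1 = 21x_1^2x_2 - 25x_3^3 - 42x_1x_2 - 25x_1 - 69x_2 + 7x_3 + 137, LT = x_1^2x_2.
h_2 = -3x_1^2x_2 - 15x_3^3 + 6x_1x_2 - 15x_1 - 5x_2 - x_3 + 51, LT = x_1^2x_2.

S(h_1,h_2): lcm = x_1^2x_2. S = -130/21x_3^3 - 130/21x_1 - 104/21x_2 + 494/21.
  leading term x_3^3: no divisor's leading term divides it; move -130/21x_3^3 to the remainder.
  leading term x_1: no divisor's leading term divides it; move -130/21x_1 to the remainder.
  leading term x_2: no divisor's leading term divides it; move -104/21x_2 to the remainder.
  leading term 1: no divisor's leading term divides it; move 494/21 to the remainder.
  remainder -130/21x_3^3 - 130/21x_1 - 104/21x_2 + 494/21 ≠ 0; add k_3 = -130/21x_3^3 - 130/21x_1 - 104/21x_2 + 494/21 to the basis.

The other S-polynomials (S(h_1,k_3), S(h_2,k_3)) all reduce to 0 modulo the current basis, so we have a Gröbner basis.
Inter-reduce: drop elements whose leading term is divisible by another's, tail-reduce, and make monic.
Reduced Gröbner basis: {x_1^2x_2 - 2x_1x_2 - 7/3x_2 + 1/3x_3 + 2, x_3^3 + x_1 + 4/5x_2 - 19/5}.

These coincide, so the ideals are equal.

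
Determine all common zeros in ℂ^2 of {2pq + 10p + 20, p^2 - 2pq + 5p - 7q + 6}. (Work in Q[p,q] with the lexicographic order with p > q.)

{(-2, 0), (-13/2 - sqrt(29)/2, -22/7 - sqrt(29)/7), (-13/2 + sqrt(29)/2, -22/7 + sqrt(29)/7)}

Compute a lex Gröbner basis by Buchberger's algorithm.
f_1 = 2pq + 10p + 20, LT = pq.
f_2 = p^2 - 2pq + 5p - 7q + 6, LT = p^2.

S(f_1,f_2): lcm = p^2q. S = 5p^2 + 2pq^2 - 5pq + 10p + 7q^2 - 6q.
  leading term p^2: subtract (5)·f_2 from 5p^2 + 2pq^2 - 5pq + 10p + 7q^2 - 6q → 2pq^2 + 5pq - 15p + 7q^2 + 29q - 30
  leading term pq^2: subtract (q)·f_1 from 2pq^2 + 5pq - 15p + 7q^2 + 29q - 30 → -5pq - 15p + 7q^2 + 9q - 30
  leading term pq: subtract (-5/2)·f_1 from -5pq - 15p + 7q^2 + 9q - 30 → 10p + 7q^2 + 9q + 20
  leading term p: no divisor's leading term divides it; move 10p to the remainder.
  leading term q^2: no divisor's leading term divides it; move 7q^2 to the remainder.
  leading term q: no divisor's leading term divides it; move 9q to the remainder.
  leading term 1: no divisor's leading term divides it; move 20 to the remainder.
  remainder 10p + 7q^2 + 9q + 20 ≠ 0; add h_3 = 10p + 7q^2 + 9q + 20 to the basis.

S(f_1,h_3): lcm = pq. S = 5p - 7/10q^3 - 9/10q^2 - 2q + 10.
  leading term p: subtract (1/2)·h_3 from 5p - 7/10q^3 - 9/10q^2 - 2q + 10 → -7/10q^3 - 22/5q^2 - 13/2q
  leading term q^3: no divisor's leading term divides it; move -7/10q^3 to the remainder.
  leading term q^2: no divisor's leading term divides it; move -22/5q^2 to the remainder.
  leading term q: no divisor's leading term divides it; move -13/2q to the remainder.
  remainder -7/10q^3 - 22/5q^2 - 13/2q ≠ 0; add h_4 = -7/10q^3 - 22/5q^2 - 13/2q to the basis.

The other S-polynomials (S(f_2,h_3), S(f_1,h_4), S(f_2,h_4), S(h_3,h_4)) all reduce to 0 modulo the current basis, so we have a Gröbner basis.
Inter-reduce: drop elements whose leading term is divisible by another's, tail-reduce, and make monic.
Reduced Gröbner basis: {p + 7/10q^2 + 9/10q + 2, q^3 + 44/7q^2 + 65/7q}.

From the last basis element, q^3 + 44/7q^2 + 65/7q = 0, so q takes values in {0, -22/7 - sqrt(29)/7, -22/7 + sqrt(29)/7}. Each choice, substituted upward through the basis, yields the corresponding point(s) of the solution set.
  q = 0: the earlier basis element becomes p + 2 = 0, giving p = -2 — point (-2, 0).
  q = -22/7 - sqrt(29)/7: the earlier basis element becomes p + sqrt(29)/2 + 13/2 = 0, giving p = -13/2 - sqrt(29)/2 — point (-13/2 - sqrt(29)/2, -22/7 - sqrt(29)/7).
  q = -22/7 + sqrt(29)/7: the earlier basis element becomes p - sqrt(29)/2 + 13/2 = 0, giving p = -13/2 + sqrt(29)/2 — point (-13/2 + sqrt(29)/2, -22/7 + sqrt(29)/7).
Substituting each solution back into the original system confirms all equations vanish.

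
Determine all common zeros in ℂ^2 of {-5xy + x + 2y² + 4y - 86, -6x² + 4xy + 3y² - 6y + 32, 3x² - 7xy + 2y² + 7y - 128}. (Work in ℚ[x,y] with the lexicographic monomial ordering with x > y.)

{(-2, 4)}

Compute a lex Gröbner basis by Buchberger's algorithm.
f_1 = -5xy + x + 2y² + 4y - 86, LT = xy.
f_2 = -6x² + 4xy + 3y² - 6y + 32, LT = x².
f_3 = 3x² - 7xy + 2y² + 7y - 128, LT = x².

S(f_1,f_2): lcm = x²y. S = -⅕x² + 4/15xy² - ⅘xy + 86/5x + ½y³ - y² + 16/3y.
  leading term x²: subtract (1/30)·f_2 from -⅕x² + 4/15xy² - ⅘xy + 86/5x + ½y³ - y² + 16/3y → 4/15xy² - 14/15xy + 86/5x + ½y³ - 11/10y² + 83/15y - 16/15
  leading term xy²: subtract (-4/75y)·f_1 from 4/15xy² - 14/15xy + 86/5x + ½y³ - 11/10y² + 83/15y - 16/15 → -22/25xy + 86/5x + 91/150y³ - 133/150y² + 71/75y - 16/15
  leading term xy: subtract (22/125)·f_1 from -22/25xy + 86/5x + 91/150y³ - 133/150y² + 71/75y - 16/15 → 2128/125x + 91/150y³ - 929/750y² + 91/375y + 5276/375
  leading term x: no divisor's leading term divides it; move 2128/125x to the remainder.
  leading term y³: no divisor's leading term divides it; move 91/150y³ to the remainder.
  leading term y²: no divisor's leading term divides it; move -929/750y² to the remainder.
  leading term y: no divisor's leading term divides it; move 91/375y to the remainder.
  leading term 1: no divisor's leading term divides it; move 5276/375 to the remainder.
  remainder 2128/125x + 91/150y³ - 929/750y² + 91/375y + 5276/375 ≠ 0; add h_4 = 2128/125x + 91/150y³ - 929/750y² + 91/375y + 5276/375 to the basis.

S(f_1,f_3): lcm = x²y. S = -⅕x² + 29/15xy² - ⅘xy + 86/5x - ⅔y³ - 7/3y² + 128/3y.
  leading term x²: subtract (1/30)·f_2 from -⅕x² + 29/15xy² - ⅘xy + 86/5x - ⅔y³ - 7/3y² + 128/3y → 29/15xy² - 14/15xy + 86/5x - ⅔y³ - 73/30y² + 643/15y - 16/15
  leading term xy²: subtract (-29/75y)·f_1 from 29/15xy² - 14/15xy + 86/5x - ⅔y³ - 73/30y² + 643/15y - 16/15 → -41/75xy + 86/5x + 8/75y³ - 133/150y² + 721/75y - 16/15
  leading term xy: subtract (41/375)·f_1 from -41/75xy + 86/5x + 8/75y³ - 133/150y² + 721/75y - 16/15 → 6409/375x + 8/75y³ - 829/750y² + 1147/125y + 1042/125
  leading term x: subtract (6409/6384)·h_4 from 6409/375x + 8/75y³ - 829/750y² + 1147/125y + 1042/125 → -2749/5472y³ + 5293/38304y² + 24439/2736y - 27715/4788
  leading term y³: no divisor's leading term divides it; move -2749/5472y³ to the remainder.
  leading term y²: no divisor's leading term divides it; move 5293/38304y² to the remainder.
  leading term y: no divisor's leading term divides it; move 24439/2736y to the remainder.
  leading term 1: no divisor's leading term divides it; move -27715/4788 to the remainder.
  remainder -2749/5472y³ + 5293/38304y² + 24439/2736y - 27715/4788 ≠ 0; add h_5 = -2749/5472y³ + 5293/38304y² + 24439/2736y - 27715/4788 to the basis.

S(f_2,f_3): lcm = x². S = 5/3xy - 7/6y² - 4/3y + 112/3.
  leading term xy: subtract (-⅓)·f_1 from 5/3xy - 7/6y² - 4/3y + 112/3 → ⅓x - ½y² + 26/3
  leading term x: subtract (125/6384)·h_4 from ⅓x - ½y² + 26/3 → -65/5472y³ - 18223/38304y² - 13/2736y + 40177/4788
  leading term y³: subtract (65/2749)·h_5 from -65/5472y³ - 18223/38304y² - 13/2736y + 40177/4788 → -27653/57729y² - 1781/8247y + 492316/57729
  leading term y²: no divisor's leading term divides it; move -27653/57729y² to the remainder.
  leading term y: no divisor's leading term divides it; move -1781/8247y to the remainder.
  leading term 1: no divisor's leading term divides it; move 492316/57729 to the remainder.
  remainder -27653/57729y² - 1781/8247y + 492316/57729 ≠ 0; add h_6 = -27653/57729y² - 1781/8247y + 492316/57729 to the basis.

S(f_1,h_4): lcm = xy. S = -⅕x - 65/1824y⁴ + 929/12768y³ - 1889/4560y² - 12979/7980y + 86/5.
  leading term x: subtract (-25/2128)·h_4 from -⅕x - 65/1824y⁴ + 929/12768y³ - 1889/4560y² - 12979/7980y + 86/5 → -65/1824y⁴ + 85/1064y³ - 1825/4256y² - 3455/2128y + 27715/1596
  leading term y⁴: subtract (195/2749y)·h_5 from -65/1824y⁴ + 85/1064y³ - 1825/4256y² - 3455/2128y + 27715/1596 → 2459935/35099232y³ - 37290265/35099232y² - 21287485/17549616y + 27715/1596
  leading term y³: subtract (-7379805/52899007)·h_5 from 2459935/35099232y³ - 37290265/35099232y² - 21287485/17549616y + 27715/1596 → -386269810/370293049y² + 1753350/52899007y + 6131223160/370293049
  leading term y²: subtract (1158809430/532126679)·h_6 from -386269810/370293049y² + 1753350/52899007y + 6131223160/370293049 → 38270120/76018097y - 153080480/76018097
  leading term y: no divisor's leading term divides it; move 38270120/76018097y to the remainder.
  leading term 1: no divisor's leading term divides it; move -153080480/76018097 to the remainder.
  remainder 38270120/76018097y - 153080480/76018097 ≠ 0; add h_7 = 38270120/76018097y - 153080480/76018097 to the basis.

The other S-polynomials (S(f_2,h_4), S(f_3,h_4), S(f_1,h_5), S(f_2,h_5), S(f_3,h_5), S(h_4,h_5), S(f_1,h_6), S(f_2,h_6), S(f_3,h_6), S(h_4,h_6), S(h_5,h_6), S(f_1,h_7), S(f_2,h_7), S(f_3,h_7), S(h_4,h_7), S(h_5,h_7), S(h_6,h_7)) all reduce to 0 modulo the current basis, so we have a Gröbner basis.
Inter-reduce: drop elements whose leading term is divisible by another's, tail-reduce, and make monic.
Reduced Gröbner basis: {x + 2, y - 4}.

Since the basis is lex-ordered, y - 4 is univariate in y. Its roots are {4}. Back-substituting each root into the other basis elements fixes the other coordinates.
  y = 4: the earlier basis element becomes x + 2 = 0, giving x = -2 — point (-2, 4).
Substituting each solution back into the original system confirms all equations vanish.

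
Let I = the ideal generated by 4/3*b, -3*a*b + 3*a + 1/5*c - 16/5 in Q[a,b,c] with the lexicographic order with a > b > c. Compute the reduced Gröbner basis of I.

f_1 = 4/3*b, LT = b.
f_2 = -3*a*b + 3*a + 1/5*c - 16/5, LT = a*b.

S(f_1,f_2): lcm = a*b. S = a + 1/15*c - 16/15.
  leading term a: no divisor's leading term divides it; move a to the remainder.
  leading term c: no divisor's leading term divides it; move 1/15*c to the remainder.
  leading term 1: no divisor's leading term divides it; move -16/15 to the remainder.
  remainder a + 1/15*c - 16/15 ≠ 0; add g_3 = a + 1/15*c - 16/15 to the basis.

S(f_1,g_3): leading monomials are coprime, so the S-polynomial reduces to 0 (Buchberger's first criterion).
S(f_2,g_3): lcm = a*b. S = -a - 1/15*b*c + 16/15*b - 1/15*c + 16/15.
  leading term a: subtract (-1)·g_3 from -a - 1/15*b*c + 16/15*b - 1/15*c + 16/15 → -1/15*b*c + 16/15*b
  leading term b*c: subtract (-1/20*c)·f_1 from -1/15*b*c + 16/15*b → 16/15*b
  leading term b: subtract (4/5)·f_1 from 16/15*b → 0
  remainder 0.

Every S-polynomial of the final basis reduces to 0, so we have a Gröbner basis.
Inter-reduce: drop elements whose leading term is divisible by another's, tail-reduce, and make monic.

G = {a + 1/15*c - 16/15, b}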